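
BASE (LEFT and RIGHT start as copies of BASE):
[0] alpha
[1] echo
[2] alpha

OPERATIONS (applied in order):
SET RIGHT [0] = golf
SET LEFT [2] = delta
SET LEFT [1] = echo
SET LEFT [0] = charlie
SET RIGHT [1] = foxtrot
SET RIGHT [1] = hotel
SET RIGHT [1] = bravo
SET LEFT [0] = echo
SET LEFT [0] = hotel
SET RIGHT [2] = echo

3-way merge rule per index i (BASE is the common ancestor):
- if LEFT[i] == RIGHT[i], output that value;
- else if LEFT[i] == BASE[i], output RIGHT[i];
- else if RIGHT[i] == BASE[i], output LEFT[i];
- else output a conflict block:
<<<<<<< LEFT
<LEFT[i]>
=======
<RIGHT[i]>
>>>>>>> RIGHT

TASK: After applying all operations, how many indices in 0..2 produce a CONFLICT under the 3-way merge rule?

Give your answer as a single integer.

Answer: 2

Derivation:
Final LEFT:  [hotel, echo, delta]
Final RIGHT: [golf, bravo, echo]
i=0: BASE=alpha L=hotel R=golf all differ -> CONFLICT
i=1: L=echo=BASE, R=bravo -> take RIGHT -> bravo
i=2: BASE=alpha L=delta R=echo all differ -> CONFLICT
Conflict count: 2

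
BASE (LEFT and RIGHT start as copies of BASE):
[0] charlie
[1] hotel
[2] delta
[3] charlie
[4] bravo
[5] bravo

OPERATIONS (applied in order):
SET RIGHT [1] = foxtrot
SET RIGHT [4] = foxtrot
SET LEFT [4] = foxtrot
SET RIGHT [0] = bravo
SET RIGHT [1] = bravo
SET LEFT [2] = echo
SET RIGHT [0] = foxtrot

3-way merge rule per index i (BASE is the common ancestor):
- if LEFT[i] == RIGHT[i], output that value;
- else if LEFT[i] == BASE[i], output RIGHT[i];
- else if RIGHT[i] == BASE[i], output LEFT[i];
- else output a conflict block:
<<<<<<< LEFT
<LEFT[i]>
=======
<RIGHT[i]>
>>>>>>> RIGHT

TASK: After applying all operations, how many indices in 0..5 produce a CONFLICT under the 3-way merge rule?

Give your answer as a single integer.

Final LEFT:  [charlie, hotel, echo, charlie, foxtrot, bravo]
Final RIGHT: [foxtrot, bravo, delta, charlie, foxtrot, bravo]
i=0: L=charlie=BASE, R=foxtrot -> take RIGHT -> foxtrot
i=1: L=hotel=BASE, R=bravo -> take RIGHT -> bravo
i=2: L=echo, R=delta=BASE -> take LEFT -> echo
i=3: L=charlie R=charlie -> agree -> charlie
i=4: L=foxtrot R=foxtrot -> agree -> foxtrot
i=5: L=bravo R=bravo -> agree -> bravo
Conflict count: 0

Answer: 0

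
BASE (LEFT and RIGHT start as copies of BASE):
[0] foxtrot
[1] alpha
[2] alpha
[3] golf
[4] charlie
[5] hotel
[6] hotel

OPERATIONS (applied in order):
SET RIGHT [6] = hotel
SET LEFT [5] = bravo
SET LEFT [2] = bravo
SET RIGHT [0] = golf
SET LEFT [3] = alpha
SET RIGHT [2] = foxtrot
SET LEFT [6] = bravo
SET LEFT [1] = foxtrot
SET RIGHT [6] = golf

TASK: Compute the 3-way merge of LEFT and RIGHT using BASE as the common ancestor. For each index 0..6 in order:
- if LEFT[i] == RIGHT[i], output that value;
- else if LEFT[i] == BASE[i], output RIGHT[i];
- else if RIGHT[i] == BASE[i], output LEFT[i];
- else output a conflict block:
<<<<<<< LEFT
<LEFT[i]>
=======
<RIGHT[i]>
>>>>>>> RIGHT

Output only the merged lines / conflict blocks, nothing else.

Answer: golf
foxtrot
<<<<<<< LEFT
bravo
=======
foxtrot
>>>>>>> RIGHT
alpha
charlie
bravo
<<<<<<< LEFT
bravo
=======
golf
>>>>>>> RIGHT

Derivation:
Final LEFT:  [foxtrot, foxtrot, bravo, alpha, charlie, bravo, bravo]
Final RIGHT: [golf, alpha, foxtrot, golf, charlie, hotel, golf]
i=0: L=foxtrot=BASE, R=golf -> take RIGHT -> golf
i=1: L=foxtrot, R=alpha=BASE -> take LEFT -> foxtrot
i=2: BASE=alpha L=bravo R=foxtrot all differ -> CONFLICT
i=3: L=alpha, R=golf=BASE -> take LEFT -> alpha
i=4: L=charlie R=charlie -> agree -> charlie
i=5: L=bravo, R=hotel=BASE -> take LEFT -> bravo
i=6: BASE=hotel L=bravo R=golf all differ -> CONFLICT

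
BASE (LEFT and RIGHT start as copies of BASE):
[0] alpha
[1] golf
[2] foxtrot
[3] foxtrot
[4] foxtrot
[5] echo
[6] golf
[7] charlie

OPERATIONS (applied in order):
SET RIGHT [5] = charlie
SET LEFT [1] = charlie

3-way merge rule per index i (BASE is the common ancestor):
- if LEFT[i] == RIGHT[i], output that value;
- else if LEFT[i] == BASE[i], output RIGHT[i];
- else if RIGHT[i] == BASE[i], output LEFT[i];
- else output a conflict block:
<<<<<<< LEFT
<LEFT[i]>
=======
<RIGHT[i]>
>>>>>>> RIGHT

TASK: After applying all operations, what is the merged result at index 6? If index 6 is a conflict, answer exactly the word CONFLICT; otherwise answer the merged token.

Answer: golf

Derivation:
Final LEFT:  [alpha, charlie, foxtrot, foxtrot, foxtrot, echo, golf, charlie]
Final RIGHT: [alpha, golf, foxtrot, foxtrot, foxtrot, charlie, golf, charlie]
i=0: L=alpha R=alpha -> agree -> alpha
i=1: L=charlie, R=golf=BASE -> take LEFT -> charlie
i=2: L=foxtrot R=foxtrot -> agree -> foxtrot
i=3: L=foxtrot R=foxtrot -> agree -> foxtrot
i=4: L=foxtrot R=foxtrot -> agree -> foxtrot
i=5: L=echo=BASE, R=charlie -> take RIGHT -> charlie
i=6: L=golf R=golf -> agree -> golf
i=7: L=charlie R=charlie -> agree -> charlie
Index 6 -> golf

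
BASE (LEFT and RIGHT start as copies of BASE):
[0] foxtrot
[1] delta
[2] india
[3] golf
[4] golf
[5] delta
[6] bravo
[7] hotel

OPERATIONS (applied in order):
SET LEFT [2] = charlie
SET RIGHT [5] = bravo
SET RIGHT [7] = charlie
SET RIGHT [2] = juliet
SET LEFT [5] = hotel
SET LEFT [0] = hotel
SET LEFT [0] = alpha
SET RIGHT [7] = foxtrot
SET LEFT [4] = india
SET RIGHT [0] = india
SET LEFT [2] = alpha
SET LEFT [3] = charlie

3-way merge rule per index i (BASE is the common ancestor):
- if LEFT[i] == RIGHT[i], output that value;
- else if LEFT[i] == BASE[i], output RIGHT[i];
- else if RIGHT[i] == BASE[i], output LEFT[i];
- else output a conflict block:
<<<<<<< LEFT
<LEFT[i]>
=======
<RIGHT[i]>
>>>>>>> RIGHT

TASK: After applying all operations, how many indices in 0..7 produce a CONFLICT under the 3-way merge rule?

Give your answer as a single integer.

Final LEFT:  [alpha, delta, alpha, charlie, india, hotel, bravo, hotel]
Final RIGHT: [india, delta, juliet, golf, golf, bravo, bravo, foxtrot]
i=0: BASE=foxtrot L=alpha R=india all differ -> CONFLICT
i=1: L=delta R=delta -> agree -> delta
i=2: BASE=india L=alpha R=juliet all differ -> CONFLICT
i=3: L=charlie, R=golf=BASE -> take LEFT -> charlie
i=4: L=india, R=golf=BASE -> take LEFT -> india
i=5: BASE=delta L=hotel R=bravo all differ -> CONFLICT
i=6: L=bravo R=bravo -> agree -> bravo
i=7: L=hotel=BASE, R=foxtrot -> take RIGHT -> foxtrot
Conflict count: 3

Answer: 3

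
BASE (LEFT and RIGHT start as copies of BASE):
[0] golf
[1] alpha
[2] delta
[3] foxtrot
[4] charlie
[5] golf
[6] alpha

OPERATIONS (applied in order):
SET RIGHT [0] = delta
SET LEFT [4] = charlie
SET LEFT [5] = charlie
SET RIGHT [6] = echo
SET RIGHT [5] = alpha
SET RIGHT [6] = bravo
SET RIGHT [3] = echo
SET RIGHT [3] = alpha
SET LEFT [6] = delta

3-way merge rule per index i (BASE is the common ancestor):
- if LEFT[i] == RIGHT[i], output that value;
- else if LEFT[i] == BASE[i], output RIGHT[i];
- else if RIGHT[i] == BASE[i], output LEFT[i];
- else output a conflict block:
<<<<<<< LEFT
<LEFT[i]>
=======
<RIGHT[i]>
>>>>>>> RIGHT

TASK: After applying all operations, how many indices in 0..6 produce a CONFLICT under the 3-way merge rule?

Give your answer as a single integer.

Answer: 2

Derivation:
Final LEFT:  [golf, alpha, delta, foxtrot, charlie, charlie, delta]
Final RIGHT: [delta, alpha, delta, alpha, charlie, alpha, bravo]
i=0: L=golf=BASE, R=delta -> take RIGHT -> delta
i=1: L=alpha R=alpha -> agree -> alpha
i=2: L=delta R=delta -> agree -> delta
i=3: L=foxtrot=BASE, R=alpha -> take RIGHT -> alpha
i=4: L=charlie R=charlie -> agree -> charlie
i=5: BASE=golf L=charlie R=alpha all differ -> CONFLICT
i=6: BASE=alpha L=delta R=bravo all differ -> CONFLICT
Conflict count: 2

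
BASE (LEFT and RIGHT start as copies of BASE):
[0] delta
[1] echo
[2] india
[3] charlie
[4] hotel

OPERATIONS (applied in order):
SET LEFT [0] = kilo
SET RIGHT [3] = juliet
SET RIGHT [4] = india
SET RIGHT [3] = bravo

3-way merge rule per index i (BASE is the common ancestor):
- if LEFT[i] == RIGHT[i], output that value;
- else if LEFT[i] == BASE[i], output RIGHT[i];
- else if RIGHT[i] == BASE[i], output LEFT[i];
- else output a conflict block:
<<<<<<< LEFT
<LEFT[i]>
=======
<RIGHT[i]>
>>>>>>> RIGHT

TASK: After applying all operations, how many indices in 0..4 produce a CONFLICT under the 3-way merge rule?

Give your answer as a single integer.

Answer: 0

Derivation:
Final LEFT:  [kilo, echo, india, charlie, hotel]
Final RIGHT: [delta, echo, india, bravo, india]
i=0: L=kilo, R=delta=BASE -> take LEFT -> kilo
i=1: L=echo R=echo -> agree -> echo
i=2: L=india R=india -> agree -> india
i=3: L=charlie=BASE, R=bravo -> take RIGHT -> bravo
i=4: L=hotel=BASE, R=india -> take RIGHT -> india
Conflict count: 0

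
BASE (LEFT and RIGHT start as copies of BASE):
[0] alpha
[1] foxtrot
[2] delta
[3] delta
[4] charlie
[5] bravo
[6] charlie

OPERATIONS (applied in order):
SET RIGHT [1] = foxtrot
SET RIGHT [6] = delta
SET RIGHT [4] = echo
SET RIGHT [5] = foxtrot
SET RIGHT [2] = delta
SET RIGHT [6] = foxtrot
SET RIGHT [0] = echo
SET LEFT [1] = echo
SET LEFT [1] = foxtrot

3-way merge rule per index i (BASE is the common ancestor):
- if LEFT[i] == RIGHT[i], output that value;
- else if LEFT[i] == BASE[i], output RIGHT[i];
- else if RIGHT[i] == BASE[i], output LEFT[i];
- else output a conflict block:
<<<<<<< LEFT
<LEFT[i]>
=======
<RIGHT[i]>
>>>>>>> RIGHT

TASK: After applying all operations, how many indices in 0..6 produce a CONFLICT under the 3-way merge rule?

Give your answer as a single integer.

Answer: 0

Derivation:
Final LEFT:  [alpha, foxtrot, delta, delta, charlie, bravo, charlie]
Final RIGHT: [echo, foxtrot, delta, delta, echo, foxtrot, foxtrot]
i=0: L=alpha=BASE, R=echo -> take RIGHT -> echo
i=1: L=foxtrot R=foxtrot -> agree -> foxtrot
i=2: L=delta R=delta -> agree -> delta
i=3: L=delta R=delta -> agree -> delta
i=4: L=charlie=BASE, R=echo -> take RIGHT -> echo
i=5: L=bravo=BASE, R=foxtrot -> take RIGHT -> foxtrot
i=6: L=charlie=BASE, R=foxtrot -> take RIGHT -> foxtrot
Conflict count: 0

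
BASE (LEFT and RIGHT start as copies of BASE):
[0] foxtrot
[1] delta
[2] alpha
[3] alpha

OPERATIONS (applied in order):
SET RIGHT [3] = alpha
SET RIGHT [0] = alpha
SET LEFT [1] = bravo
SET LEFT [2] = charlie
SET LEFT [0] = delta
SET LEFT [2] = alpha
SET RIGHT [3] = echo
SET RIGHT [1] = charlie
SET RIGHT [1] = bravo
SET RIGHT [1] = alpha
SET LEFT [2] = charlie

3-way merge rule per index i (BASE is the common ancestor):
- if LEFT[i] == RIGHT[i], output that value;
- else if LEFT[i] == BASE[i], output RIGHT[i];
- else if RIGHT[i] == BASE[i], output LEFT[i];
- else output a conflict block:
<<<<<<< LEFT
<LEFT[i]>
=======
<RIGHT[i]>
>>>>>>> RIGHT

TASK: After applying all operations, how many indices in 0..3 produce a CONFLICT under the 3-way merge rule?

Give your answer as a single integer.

Answer: 2

Derivation:
Final LEFT:  [delta, bravo, charlie, alpha]
Final RIGHT: [alpha, alpha, alpha, echo]
i=0: BASE=foxtrot L=delta R=alpha all differ -> CONFLICT
i=1: BASE=delta L=bravo R=alpha all differ -> CONFLICT
i=2: L=charlie, R=alpha=BASE -> take LEFT -> charlie
i=3: L=alpha=BASE, R=echo -> take RIGHT -> echo
Conflict count: 2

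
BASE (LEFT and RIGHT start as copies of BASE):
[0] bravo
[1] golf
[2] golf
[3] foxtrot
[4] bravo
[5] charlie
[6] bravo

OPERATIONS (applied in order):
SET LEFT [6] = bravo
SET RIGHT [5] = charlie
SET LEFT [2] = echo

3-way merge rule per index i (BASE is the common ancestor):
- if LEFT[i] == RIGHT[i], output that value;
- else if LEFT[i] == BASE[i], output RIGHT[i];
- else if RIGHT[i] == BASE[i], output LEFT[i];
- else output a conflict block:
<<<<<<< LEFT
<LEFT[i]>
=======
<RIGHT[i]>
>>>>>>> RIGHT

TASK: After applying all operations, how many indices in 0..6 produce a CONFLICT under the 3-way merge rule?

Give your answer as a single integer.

Final LEFT:  [bravo, golf, echo, foxtrot, bravo, charlie, bravo]
Final RIGHT: [bravo, golf, golf, foxtrot, bravo, charlie, bravo]
i=0: L=bravo R=bravo -> agree -> bravo
i=1: L=golf R=golf -> agree -> golf
i=2: L=echo, R=golf=BASE -> take LEFT -> echo
i=3: L=foxtrot R=foxtrot -> agree -> foxtrot
i=4: L=bravo R=bravo -> agree -> bravo
i=5: L=charlie R=charlie -> agree -> charlie
i=6: L=bravo R=bravo -> agree -> bravo
Conflict count: 0

Answer: 0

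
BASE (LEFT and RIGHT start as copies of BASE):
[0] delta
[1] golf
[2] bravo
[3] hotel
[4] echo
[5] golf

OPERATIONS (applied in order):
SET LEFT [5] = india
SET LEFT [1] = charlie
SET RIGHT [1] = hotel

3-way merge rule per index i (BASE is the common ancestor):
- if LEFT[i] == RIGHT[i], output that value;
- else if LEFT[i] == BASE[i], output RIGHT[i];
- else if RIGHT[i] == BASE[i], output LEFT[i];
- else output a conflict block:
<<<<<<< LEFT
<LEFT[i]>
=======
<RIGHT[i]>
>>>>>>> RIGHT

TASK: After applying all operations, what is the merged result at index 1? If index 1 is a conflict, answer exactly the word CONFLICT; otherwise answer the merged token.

Answer: CONFLICT

Derivation:
Final LEFT:  [delta, charlie, bravo, hotel, echo, india]
Final RIGHT: [delta, hotel, bravo, hotel, echo, golf]
i=0: L=delta R=delta -> agree -> delta
i=1: BASE=golf L=charlie R=hotel all differ -> CONFLICT
i=2: L=bravo R=bravo -> agree -> bravo
i=3: L=hotel R=hotel -> agree -> hotel
i=4: L=echo R=echo -> agree -> echo
i=5: L=india, R=golf=BASE -> take LEFT -> india
Index 1 -> CONFLICT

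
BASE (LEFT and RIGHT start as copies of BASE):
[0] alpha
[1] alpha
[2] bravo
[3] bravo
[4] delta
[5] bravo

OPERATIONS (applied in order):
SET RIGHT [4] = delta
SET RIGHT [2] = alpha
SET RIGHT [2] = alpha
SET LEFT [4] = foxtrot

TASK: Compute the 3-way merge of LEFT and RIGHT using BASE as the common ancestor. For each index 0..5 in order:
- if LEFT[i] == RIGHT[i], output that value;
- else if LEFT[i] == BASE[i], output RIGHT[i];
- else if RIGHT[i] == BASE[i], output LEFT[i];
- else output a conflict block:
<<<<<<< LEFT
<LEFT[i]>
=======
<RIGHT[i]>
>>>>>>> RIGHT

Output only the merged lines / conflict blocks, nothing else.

Answer: alpha
alpha
alpha
bravo
foxtrot
bravo

Derivation:
Final LEFT:  [alpha, alpha, bravo, bravo, foxtrot, bravo]
Final RIGHT: [alpha, alpha, alpha, bravo, delta, bravo]
i=0: L=alpha R=alpha -> agree -> alpha
i=1: L=alpha R=alpha -> agree -> alpha
i=2: L=bravo=BASE, R=alpha -> take RIGHT -> alpha
i=3: L=bravo R=bravo -> agree -> bravo
i=4: L=foxtrot, R=delta=BASE -> take LEFT -> foxtrot
i=5: L=bravo R=bravo -> agree -> bravo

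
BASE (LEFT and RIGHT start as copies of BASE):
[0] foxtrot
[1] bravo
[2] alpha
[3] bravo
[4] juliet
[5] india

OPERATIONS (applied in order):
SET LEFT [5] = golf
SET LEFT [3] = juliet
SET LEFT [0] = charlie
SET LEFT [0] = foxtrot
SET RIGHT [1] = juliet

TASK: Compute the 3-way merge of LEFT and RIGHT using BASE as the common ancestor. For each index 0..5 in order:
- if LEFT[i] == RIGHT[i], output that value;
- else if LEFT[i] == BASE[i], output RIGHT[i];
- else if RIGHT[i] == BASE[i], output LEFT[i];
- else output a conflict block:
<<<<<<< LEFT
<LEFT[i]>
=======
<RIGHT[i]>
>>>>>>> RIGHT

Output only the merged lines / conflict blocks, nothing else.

Final LEFT:  [foxtrot, bravo, alpha, juliet, juliet, golf]
Final RIGHT: [foxtrot, juliet, alpha, bravo, juliet, india]
i=0: L=foxtrot R=foxtrot -> agree -> foxtrot
i=1: L=bravo=BASE, R=juliet -> take RIGHT -> juliet
i=2: L=alpha R=alpha -> agree -> alpha
i=3: L=juliet, R=bravo=BASE -> take LEFT -> juliet
i=4: L=juliet R=juliet -> agree -> juliet
i=5: L=golf, R=india=BASE -> take LEFT -> golf

Answer: foxtrot
juliet
alpha
juliet
juliet
golf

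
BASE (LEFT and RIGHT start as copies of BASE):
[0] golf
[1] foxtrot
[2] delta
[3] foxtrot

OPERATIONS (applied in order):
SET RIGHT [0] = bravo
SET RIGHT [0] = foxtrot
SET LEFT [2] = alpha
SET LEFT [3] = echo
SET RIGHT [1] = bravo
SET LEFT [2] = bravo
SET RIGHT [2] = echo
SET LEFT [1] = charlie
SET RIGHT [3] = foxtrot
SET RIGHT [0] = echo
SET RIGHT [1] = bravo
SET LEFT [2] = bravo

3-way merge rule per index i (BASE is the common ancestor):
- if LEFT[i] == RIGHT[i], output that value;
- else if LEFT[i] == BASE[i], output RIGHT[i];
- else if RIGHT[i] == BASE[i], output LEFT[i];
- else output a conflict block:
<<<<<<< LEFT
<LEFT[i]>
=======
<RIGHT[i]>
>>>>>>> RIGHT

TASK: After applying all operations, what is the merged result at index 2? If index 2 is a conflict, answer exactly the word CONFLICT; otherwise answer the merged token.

Answer: CONFLICT

Derivation:
Final LEFT:  [golf, charlie, bravo, echo]
Final RIGHT: [echo, bravo, echo, foxtrot]
i=0: L=golf=BASE, R=echo -> take RIGHT -> echo
i=1: BASE=foxtrot L=charlie R=bravo all differ -> CONFLICT
i=2: BASE=delta L=bravo R=echo all differ -> CONFLICT
i=3: L=echo, R=foxtrot=BASE -> take LEFT -> echo
Index 2 -> CONFLICT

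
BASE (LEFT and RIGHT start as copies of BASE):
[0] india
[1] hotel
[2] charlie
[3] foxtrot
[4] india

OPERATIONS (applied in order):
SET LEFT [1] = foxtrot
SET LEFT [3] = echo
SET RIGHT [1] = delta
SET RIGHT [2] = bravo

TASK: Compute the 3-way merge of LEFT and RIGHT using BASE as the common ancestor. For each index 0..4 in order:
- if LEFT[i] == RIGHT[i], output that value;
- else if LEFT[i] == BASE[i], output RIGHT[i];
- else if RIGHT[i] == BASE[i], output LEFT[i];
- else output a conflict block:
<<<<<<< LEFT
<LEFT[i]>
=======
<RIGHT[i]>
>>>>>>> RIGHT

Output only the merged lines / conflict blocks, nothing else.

Final LEFT:  [india, foxtrot, charlie, echo, india]
Final RIGHT: [india, delta, bravo, foxtrot, india]
i=0: L=india R=india -> agree -> india
i=1: BASE=hotel L=foxtrot R=delta all differ -> CONFLICT
i=2: L=charlie=BASE, R=bravo -> take RIGHT -> bravo
i=3: L=echo, R=foxtrot=BASE -> take LEFT -> echo
i=4: L=india R=india -> agree -> india

Answer: india
<<<<<<< LEFT
foxtrot
=======
delta
>>>>>>> RIGHT
bravo
echo
india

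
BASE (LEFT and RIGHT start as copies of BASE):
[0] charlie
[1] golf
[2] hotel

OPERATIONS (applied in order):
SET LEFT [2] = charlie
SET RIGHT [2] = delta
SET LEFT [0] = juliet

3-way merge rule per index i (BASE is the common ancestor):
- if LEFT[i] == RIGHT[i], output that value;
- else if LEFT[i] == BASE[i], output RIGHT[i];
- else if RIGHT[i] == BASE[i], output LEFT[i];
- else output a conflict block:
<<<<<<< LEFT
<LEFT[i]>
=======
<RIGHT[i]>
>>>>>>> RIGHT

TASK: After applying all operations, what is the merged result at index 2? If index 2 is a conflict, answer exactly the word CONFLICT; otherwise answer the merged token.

Answer: CONFLICT

Derivation:
Final LEFT:  [juliet, golf, charlie]
Final RIGHT: [charlie, golf, delta]
i=0: L=juliet, R=charlie=BASE -> take LEFT -> juliet
i=1: L=golf R=golf -> agree -> golf
i=2: BASE=hotel L=charlie R=delta all differ -> CONFLICT
Index 2 -> CONFLICT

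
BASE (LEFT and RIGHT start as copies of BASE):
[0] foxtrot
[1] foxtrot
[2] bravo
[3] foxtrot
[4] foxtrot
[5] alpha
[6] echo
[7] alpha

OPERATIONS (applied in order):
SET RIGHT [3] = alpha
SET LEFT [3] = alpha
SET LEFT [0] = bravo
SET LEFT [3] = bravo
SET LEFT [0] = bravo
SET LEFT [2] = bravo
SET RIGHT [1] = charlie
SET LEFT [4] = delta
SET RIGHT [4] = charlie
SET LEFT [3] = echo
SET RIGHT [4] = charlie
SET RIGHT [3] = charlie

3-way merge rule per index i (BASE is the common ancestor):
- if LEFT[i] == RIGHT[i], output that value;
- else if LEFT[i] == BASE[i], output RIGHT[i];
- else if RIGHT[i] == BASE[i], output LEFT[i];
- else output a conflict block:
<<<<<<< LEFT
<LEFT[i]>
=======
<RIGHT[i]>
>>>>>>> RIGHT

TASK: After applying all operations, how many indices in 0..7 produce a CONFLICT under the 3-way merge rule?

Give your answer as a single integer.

Answer: 2

Derivation:
Final LEFT:  [bravo, foxtrot, bravo, echo, delta, alpha, echo, alpha]
Final RIGHT: [foxtrot, charlie, bravo, charlie, charlie, alpha, echo, alpha]
i=0: L=bravo, R=foxtrot=BASE -> take LEFT -> bravo
i=1: L=foxtrot=BASE, R=charlie -> take RIGHT -> charlie
i=2: L=bravo R=bravo -> agree -> bravo
i=3: BASE=foxtrot L=echo R=charlie all differ -> CONFLICT
i=4: BASE=foxtrot L=delta R=charlie all differ -> CONFLICT
i=5: L=alpha R=alpha -> agree -> alpha
i=6: L=echo R=echo -> agree -> echo
i=7: L=alpha R=alpha -> agree -> alpha
Conflict count: 2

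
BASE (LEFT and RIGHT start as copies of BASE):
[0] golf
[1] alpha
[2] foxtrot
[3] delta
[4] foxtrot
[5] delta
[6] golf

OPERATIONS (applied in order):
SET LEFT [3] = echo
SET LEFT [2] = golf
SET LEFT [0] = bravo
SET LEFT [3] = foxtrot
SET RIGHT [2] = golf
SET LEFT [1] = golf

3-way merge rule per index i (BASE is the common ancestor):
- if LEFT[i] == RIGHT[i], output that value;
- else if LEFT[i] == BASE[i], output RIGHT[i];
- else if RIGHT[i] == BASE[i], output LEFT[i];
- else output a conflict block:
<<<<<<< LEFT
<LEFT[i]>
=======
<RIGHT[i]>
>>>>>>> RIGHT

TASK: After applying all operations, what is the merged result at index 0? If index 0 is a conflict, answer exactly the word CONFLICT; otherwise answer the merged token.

Answer: bravo

Derivation:
Final LEFT:  [bravo, golf, golf, foxtrot, foxtrot, delta, golf]
Final RIGHT: [golf, alpha, golf, delta, foxtrot, delta, golf]
i=0: L=bravo, R=golf=BASE -> take LEFT -> bravo
i=1: L=golf, R=alpha=BASE -> take LEFT -> golf
i=2: L=golf R=golf -> agree -> golf
i=3: L=foxtrot, R=delta=BASE -> take LEFT -> foxtrot
i=4: L=foxtrot R=foxtrot -> agree -> foxtrot
i=5: L=delta R=delta -> agree -> delta
i=6: L=golf R=golf -> agree -> golf
Index 0 -> bravo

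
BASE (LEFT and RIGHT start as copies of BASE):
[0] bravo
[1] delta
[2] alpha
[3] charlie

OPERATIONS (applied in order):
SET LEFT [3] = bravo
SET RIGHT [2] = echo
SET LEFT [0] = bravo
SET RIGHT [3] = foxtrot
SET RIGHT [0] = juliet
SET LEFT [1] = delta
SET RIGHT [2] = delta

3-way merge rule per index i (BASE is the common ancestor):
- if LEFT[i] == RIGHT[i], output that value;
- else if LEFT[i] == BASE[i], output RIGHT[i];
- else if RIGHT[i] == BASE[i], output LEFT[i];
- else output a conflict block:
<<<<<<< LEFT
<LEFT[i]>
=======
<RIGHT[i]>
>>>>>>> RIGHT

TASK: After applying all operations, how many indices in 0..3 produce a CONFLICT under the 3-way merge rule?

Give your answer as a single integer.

Final LEFT:  [bravo, delta, alpha, bravo]
Final RIGHT: [juliet, delta, delta, foxtrot]
i=0: L=bravo=BASE, R=juliet -> take RIGHT -> juliet
i=1: L=delta R=delta -> agree -> delta
i=2: L=alpha=BASE, R=delta -> take RIGHT -> delta
i=3: BASE=charlie L=bravo R=foxtrot all differ -> CONFLICT
Conflict count: 1

Answer: 1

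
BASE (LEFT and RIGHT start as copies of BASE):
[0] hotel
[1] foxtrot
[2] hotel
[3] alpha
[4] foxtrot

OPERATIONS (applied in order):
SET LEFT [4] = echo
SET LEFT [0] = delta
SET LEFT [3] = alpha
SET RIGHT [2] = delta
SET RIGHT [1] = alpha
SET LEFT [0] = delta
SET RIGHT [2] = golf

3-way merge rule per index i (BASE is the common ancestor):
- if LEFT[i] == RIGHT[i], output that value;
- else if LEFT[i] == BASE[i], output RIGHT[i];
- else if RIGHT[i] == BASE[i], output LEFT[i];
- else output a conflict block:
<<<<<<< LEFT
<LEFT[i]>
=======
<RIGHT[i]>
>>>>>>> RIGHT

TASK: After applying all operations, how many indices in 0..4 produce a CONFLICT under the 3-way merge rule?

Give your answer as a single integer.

Final LEFT:  [delta, foxtrot, hotel, alpha, echo]
Final RIGHT: [hotel, alpha, golf, alpha, foxtrot]
i=0: L=delta, R=hotel=BASE -> take LEFT -> delta
i=1: L=foxtrot=BASE, R=alpha -> take RIGHT -> alpha
i=2: L=hotel=BASE, R=golf -> take RIGHT -> golf
i=3: L=alpha R=alpha -> agree -> alpha
i=4: L=echo, R=foxtrot=BASE -> take LEFT -> echo
Conflict count: 0

Answer: 0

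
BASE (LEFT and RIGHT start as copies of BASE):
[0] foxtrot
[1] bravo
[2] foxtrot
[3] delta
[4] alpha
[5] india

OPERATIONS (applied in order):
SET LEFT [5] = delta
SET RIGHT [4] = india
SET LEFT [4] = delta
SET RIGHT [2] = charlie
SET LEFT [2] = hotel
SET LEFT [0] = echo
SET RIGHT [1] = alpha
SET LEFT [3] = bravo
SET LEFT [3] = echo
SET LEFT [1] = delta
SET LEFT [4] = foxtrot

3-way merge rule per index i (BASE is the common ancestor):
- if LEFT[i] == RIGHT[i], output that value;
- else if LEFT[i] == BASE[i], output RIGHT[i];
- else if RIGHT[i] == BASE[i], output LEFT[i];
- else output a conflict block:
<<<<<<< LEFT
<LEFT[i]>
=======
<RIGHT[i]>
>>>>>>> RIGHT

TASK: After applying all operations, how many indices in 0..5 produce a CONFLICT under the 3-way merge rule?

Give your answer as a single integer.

Answer: 3

Derivation:
Final LEFT:  [echo, delta, hotel, echo, foxtrot, delta]
Final RIGHT: [foxtrot, alpha, charlie, delta, india, india]
i=0: L=echo, R=foxtrot=BASE -> take LEFT -> echo
i=1: BASE=bravo L=delta R=alpha all differ -> CONFLICT
i=2: BASE=foxtrot L=hotel R=charlie all differ -> CONFLICT
i=3: L=echo, R=delta=BASE -> take LEFT -> echo
i=4: BASE=alpha L=foxtrot R=india all differ -> CONFLICT
i=5: L=delta, R=india=BASE -> take LEFT -> delta
Conflict count: 3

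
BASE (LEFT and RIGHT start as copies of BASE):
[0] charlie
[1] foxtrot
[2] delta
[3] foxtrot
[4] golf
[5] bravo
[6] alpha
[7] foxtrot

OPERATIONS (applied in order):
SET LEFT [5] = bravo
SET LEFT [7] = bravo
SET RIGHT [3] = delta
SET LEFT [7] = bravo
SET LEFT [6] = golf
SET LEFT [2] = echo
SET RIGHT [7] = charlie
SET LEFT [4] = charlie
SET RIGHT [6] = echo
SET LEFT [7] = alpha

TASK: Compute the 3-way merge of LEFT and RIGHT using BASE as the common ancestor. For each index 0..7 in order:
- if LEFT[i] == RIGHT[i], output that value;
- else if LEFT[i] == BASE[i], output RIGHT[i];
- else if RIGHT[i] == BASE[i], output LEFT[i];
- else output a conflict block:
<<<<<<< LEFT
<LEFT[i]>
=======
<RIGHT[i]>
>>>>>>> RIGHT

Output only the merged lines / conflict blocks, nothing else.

Answer: charlie
foxtrot
echo
delta
charlie
bravo
<<<<<<< LEFT
golf
=======
echo
>>>>>>> RIGHT
<<<<<<< LEFT
alpha
=======
charlie
>>>>>>> RIGHT

Derivation:
Final LEFT:  [charlie, foxtrot, echo, foxtrot, charlie, bravo, golf, alpha]
Final RIGHT: [charlie, foxtrot, delta, delta, golf, bravo, echo, charlie]
i=0: L=charlie R=charlie -> agree -> charlie
i=1: L=foxtrot R=foxtrot -> agree -> foxtrot
i=2: L=echo, R=delta=BASE -> take LEFT -> echo
i=3: L=foxtrot=BASE, R=delta -> take RIGHT -> delta
i=4: L=charlie, R=golf=BASE -> take LEFT -> charlie
i=5: L=bravo R=bravo -> agree -> bravo
i=6: BASE=alpha L=golf R=echo all differ -> CONFLICT
i=7: BASE=foxtrot L=alpha R=charlie all differ -> CONFLICT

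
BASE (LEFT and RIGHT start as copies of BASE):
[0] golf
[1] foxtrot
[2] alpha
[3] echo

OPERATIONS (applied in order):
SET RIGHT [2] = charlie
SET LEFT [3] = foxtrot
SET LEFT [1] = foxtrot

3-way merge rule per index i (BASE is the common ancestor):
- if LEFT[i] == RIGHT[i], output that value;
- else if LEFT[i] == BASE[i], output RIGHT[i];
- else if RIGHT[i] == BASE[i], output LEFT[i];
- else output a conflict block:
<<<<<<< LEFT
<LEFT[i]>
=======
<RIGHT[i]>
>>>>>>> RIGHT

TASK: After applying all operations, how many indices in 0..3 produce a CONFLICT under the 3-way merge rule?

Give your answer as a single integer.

Final LEFT:  [golf, foxtrot, alpha, foxtrot]
Final RIGHT: [golf, foxtrot, charlie, echo]
i=0: L=golf R=golf -> agree -> golf
i=1: L=foxtrot R=foxtrot -> agree -> foxtrot
i=2: L=alpha=BASE, R=charlie -> take RIGHT -> charlie
i=3: L=foxtrot, R=echo=BASE -> take LEFT -> foxtrot
Conflict count: 0

Answer: 0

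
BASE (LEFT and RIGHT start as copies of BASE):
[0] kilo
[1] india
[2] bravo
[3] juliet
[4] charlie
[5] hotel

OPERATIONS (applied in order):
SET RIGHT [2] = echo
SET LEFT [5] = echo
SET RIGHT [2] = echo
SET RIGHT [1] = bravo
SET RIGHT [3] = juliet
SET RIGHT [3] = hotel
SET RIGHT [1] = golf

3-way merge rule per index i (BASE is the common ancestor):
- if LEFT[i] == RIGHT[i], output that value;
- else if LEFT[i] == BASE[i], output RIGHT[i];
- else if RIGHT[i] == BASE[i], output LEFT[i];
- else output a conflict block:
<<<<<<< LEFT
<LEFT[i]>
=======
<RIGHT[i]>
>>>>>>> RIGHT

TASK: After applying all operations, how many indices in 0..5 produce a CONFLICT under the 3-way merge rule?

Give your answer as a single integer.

Answer: 0

Derivation:
Final LEFT:  [kilo, india, bravo, juliet, charlie, echo]
Final RIGHT: [kilo, golf, echo, hotel, charlie, hotel]
i=0: L=kilo R=kilo -> agree -> kilo
i=1: L=india=BASE, R=golf -> take RIGHT -> golf
i=2: L=bravo=BASE, R=echo -> take RIGHT -> echo
i=3: L=juliet=BASE, R=hotel -> take RIGHT -> hotel
i=4: L=charlie R=charlie -> agree -> charlie
i=5: L=echo, R=hotel=BASE -> take LEFT -> echo
Conflict count: 0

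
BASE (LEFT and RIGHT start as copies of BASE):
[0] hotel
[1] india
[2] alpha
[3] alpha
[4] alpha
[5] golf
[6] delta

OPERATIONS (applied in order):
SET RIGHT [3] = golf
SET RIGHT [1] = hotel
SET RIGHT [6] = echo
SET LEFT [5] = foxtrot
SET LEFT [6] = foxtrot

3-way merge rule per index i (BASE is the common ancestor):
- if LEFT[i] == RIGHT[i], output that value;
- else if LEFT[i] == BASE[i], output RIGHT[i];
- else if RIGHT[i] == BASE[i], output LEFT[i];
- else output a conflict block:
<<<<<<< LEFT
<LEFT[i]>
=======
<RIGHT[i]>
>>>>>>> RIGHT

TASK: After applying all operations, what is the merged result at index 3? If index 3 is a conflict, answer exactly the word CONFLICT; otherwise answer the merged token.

Final LEFT:  [hotel, india, alpha, alpha, alpha, foxtrot, foxtrot]
Final RIGHT: [hotel, hotel, alpha, golf, alpha, golf, echo]
i=0: L=hotel R=hotel -> agree -> hotel
i=1: L=india=BASE, R=hotel -> take RIGHT -> hotel
i=2: L=alpha R=alpha -> agree -> alpha
i=3: L=alpha=BASE, R=golf -> take RIGHT -> golf
i=4: L=alpha R=alpha -> agree -> alpha
i=5: L=foxtrot, R=golf=BASE -> take LEFT -> foxtrot
i=6: BASE=delta L=foxtrot R=echo all differ -> CONFLICT
Index 3 -> golf

Answer: golf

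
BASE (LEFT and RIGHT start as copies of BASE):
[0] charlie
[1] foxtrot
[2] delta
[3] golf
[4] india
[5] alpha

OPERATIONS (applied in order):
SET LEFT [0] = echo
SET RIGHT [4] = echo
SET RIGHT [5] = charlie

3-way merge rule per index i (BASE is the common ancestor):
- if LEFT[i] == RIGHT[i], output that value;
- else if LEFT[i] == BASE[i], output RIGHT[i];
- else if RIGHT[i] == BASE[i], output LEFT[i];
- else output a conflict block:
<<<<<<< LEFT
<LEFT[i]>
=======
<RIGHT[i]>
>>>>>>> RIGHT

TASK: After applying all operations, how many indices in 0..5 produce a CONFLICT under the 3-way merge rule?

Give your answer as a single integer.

Answer: 0

Derivation:
Final LEFT:  [echo, foxtrot, delta, golf, india, alpha]
Final RIGHT: [charlie, foxtrot, delta, golf, echo, charlie]
i=0: L=echo, R=charlie=BASE -> take LEFT -> echo
i=1: L=foxtrot R=foxtrot -> agree -> foxtrot
i=2: L=delta R=delta -> agree -> delta
i=3: L=golf R=golf -> agree -> golf
i=4: L=india=BASE, R=echo -> take RIGHT -> echo
i=5: L=alpha=BASE, R=charlie -> take RIGHT -> charlie
Conflict count: 0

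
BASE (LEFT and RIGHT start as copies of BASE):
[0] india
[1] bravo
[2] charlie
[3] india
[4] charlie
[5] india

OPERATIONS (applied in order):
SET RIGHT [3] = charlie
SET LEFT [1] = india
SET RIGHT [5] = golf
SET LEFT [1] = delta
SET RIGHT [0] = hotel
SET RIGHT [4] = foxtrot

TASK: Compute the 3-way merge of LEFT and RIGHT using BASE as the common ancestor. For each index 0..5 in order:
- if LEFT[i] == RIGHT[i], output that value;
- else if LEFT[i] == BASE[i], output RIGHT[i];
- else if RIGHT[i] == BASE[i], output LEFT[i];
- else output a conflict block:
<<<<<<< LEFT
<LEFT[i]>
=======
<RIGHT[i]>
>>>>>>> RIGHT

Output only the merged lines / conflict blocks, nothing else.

Final LEFT:  [india, delta, charlie, india, charlie, india]
Final RIGHT: [hotel, bravo, charlie, charlie, foxtrot, golf]
i=0: L=india=BASE, R=hotel -> take RIGHT -> hotel
i=1: L=delta, R=bravo=BASE -> take LEFT -> delta
i=2: L=charlie R=charlie -> agree -> charlie
i=3: L=india=BASE, R=charlie -> take RIGHT -> charlie
i=4: L=charlie=BASE, R=foxtrot -> take RIGHT -> foxtrot
i=5: L=india=BASE, R=golf -> take RIGHT -> golf

Answer: hotel
delta
charlie
charlie
foxtrot
golf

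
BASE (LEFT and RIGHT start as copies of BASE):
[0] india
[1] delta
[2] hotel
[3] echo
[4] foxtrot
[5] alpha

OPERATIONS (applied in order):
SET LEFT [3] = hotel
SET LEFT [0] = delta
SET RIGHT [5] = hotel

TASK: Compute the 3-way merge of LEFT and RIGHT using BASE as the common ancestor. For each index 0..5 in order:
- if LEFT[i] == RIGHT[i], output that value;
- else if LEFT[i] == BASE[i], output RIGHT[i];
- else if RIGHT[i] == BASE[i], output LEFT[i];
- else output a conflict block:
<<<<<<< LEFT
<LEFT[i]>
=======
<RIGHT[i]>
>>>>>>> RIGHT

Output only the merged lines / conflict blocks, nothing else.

Answer: delta
delta
hotel
hotel
foxtrot
hotel

Derivation:
Final LEFT:  [delta, delta, hotel, hotel, foxtrot, alpha]
Final RIGHT: [india, delta, hotel, echo, foxtrot, hotel]
i=0: L=delta, R=india=BASE -> take LEFT -> delta
i=1: L=delta R=delta -> agree -> delta
i=2: L=hotel R=hotel -> agree -> hotel
i=3: L=hotel, R=echo=BASE -> take LEFT -> hotel
i=4: L=foxtrot R=foxtrot -> agree -> foxtrot
i=5: L=alpha=BASE, R=hotel -> take RIGHT -> hotel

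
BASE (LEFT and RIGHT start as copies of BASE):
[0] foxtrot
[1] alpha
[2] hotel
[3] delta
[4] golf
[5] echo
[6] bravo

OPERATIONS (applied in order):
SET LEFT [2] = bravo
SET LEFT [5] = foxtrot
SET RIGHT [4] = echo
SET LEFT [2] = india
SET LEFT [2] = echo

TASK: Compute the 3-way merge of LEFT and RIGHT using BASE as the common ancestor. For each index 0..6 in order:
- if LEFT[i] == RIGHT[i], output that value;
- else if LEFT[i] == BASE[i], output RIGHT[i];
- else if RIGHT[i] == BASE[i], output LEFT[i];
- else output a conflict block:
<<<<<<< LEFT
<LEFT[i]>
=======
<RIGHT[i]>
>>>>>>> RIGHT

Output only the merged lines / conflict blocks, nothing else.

Final LEFT:  [foxtrot, alpha, echo, delta, golf, foxtrot, bravo]
Final RIGHT: [foxtrot, alpha, hotel, delta, echo, echo, bravo]
i=0: L=foxtrot R=foxtrot -> agree -> foxtrot
i=1: L=alpha R=alpha -> agree -> alpha
i=2: L=echo, R=hotel=BASE -> take LEFT -> echo
i=3: L=delta R=delta -> agree -> delta
i=4: L=golf=BASE, R=echo -> take RIGHT -> echo
i=5: L=foxtrot, R=echo=BASE -> take LEFT -> foxtrot
i=6: L=bravo R=bravo -> agree -> bravo

Answer: foxtrot
alpha
echo
delta
echo
foxtrot
bravo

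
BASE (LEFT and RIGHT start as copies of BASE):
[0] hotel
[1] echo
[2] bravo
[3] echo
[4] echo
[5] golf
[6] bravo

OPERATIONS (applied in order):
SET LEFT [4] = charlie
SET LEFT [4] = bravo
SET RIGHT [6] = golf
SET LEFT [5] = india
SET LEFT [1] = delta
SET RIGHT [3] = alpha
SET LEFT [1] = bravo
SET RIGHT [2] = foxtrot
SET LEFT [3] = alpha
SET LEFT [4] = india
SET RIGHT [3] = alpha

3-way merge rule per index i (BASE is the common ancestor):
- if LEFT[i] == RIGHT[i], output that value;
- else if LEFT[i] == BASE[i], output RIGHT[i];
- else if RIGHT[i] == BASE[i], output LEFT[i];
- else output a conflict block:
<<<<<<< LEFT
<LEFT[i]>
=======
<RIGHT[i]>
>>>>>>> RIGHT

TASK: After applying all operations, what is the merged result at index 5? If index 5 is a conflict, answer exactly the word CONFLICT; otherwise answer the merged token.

Final LEFT:  [hotel, bravo, bravo, alpha, india, india, bravo]
Final RIGHT: [hotel, echo, foxtrot, alpha, echo, golf, golf]
i=0: L=hotel R=hotel -> agree -> hotel
i=1: L=bravo, R=echo=BASE -> take LEFT -> bravo
i=2: L=bravo=BASE, R=foxtrot -> take RIGHT -> foxtrot
i=3: L=alpha R=alpha -> agree -> alpha
i=4: L=india, R=echo=BASE -> take LEFT -> india
i=5: L=india, R=golf=BASE -> take LEFT -> india
i=6: L=bravo=BASE, R=golf -> take RIGHT -> golf
Index 5 -> india

Answer: india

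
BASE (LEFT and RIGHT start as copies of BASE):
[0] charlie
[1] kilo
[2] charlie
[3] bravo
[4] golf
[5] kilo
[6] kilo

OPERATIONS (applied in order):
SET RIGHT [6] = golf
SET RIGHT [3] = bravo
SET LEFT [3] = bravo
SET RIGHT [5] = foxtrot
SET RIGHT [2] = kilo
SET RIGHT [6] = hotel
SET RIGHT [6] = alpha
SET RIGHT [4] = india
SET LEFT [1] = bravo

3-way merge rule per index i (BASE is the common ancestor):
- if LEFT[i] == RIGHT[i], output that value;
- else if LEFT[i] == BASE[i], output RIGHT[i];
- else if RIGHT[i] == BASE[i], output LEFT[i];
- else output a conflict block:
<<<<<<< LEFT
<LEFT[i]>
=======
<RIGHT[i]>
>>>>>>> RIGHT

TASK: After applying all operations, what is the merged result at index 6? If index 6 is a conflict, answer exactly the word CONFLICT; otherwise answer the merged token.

Final LEFT:  [charlie, bravo, charlie, bravo, golf, kilo, kilo]
Final RIGHT: [charlie, kilo, kilo, bravo, india, foxtrot, alpha]
i=0: L=charlie R=charlie -> agree -> charlie
i=1: L=bravo, R=kilo=BASE -> take LEFT -> bravo
i=2: L=charlie=BASE, R=kilo -> take RIGHT -> kilo
i=3: L=bravo R=bravo -> agree -> bravo
i=4: L=golf=BASE, R=india -> take RIGHT -> india
i=5: L=kilo=BASE, R=foxtrot -> take RIGHT -> foxtrot
i=6: L=kilo=BASE, R=alpha -> take RIGHT -> alpha
Index 6 -> alpha

Answer: alpha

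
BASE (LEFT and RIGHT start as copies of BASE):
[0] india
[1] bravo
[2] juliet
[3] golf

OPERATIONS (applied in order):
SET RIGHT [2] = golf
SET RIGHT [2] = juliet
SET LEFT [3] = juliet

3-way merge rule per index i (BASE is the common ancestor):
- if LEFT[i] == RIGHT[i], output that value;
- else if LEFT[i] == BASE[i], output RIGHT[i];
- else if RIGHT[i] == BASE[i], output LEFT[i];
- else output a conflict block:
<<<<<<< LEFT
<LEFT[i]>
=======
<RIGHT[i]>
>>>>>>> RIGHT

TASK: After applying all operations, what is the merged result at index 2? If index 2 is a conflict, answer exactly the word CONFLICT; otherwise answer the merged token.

Final LEFT:  [india, bravo, juliet, juliet]
Final RIGHT: [india, bravo, juliet, golf]
i=0: L=india R=india -> agree -> india
i=1: L=bravo R=bravo -> agree -> bravo
i=2: L=juliet R=juliet -> agree -> juliet
i=3: L=juliet, R=golf=BASE -> take LEFT -> juliet
Index 2 -> juliet

Answer: juliet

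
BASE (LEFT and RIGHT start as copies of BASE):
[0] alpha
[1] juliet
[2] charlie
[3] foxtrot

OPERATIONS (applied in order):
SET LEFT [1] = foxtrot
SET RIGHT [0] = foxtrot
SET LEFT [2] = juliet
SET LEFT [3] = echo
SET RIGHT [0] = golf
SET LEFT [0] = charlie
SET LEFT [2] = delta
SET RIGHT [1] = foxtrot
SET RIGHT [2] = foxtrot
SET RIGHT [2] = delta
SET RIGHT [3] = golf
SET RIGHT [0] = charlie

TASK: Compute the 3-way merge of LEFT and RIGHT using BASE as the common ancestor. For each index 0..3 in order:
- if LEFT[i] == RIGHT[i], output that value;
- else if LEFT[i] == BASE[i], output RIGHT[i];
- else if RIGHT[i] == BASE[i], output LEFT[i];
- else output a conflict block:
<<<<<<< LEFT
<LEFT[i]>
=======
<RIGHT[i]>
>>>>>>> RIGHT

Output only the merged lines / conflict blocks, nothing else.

Final LEFT:  [charlie, foxtrot, delta, echo]
Final RIGHT: [charlie, foxtrot, delta, golf]
i=0: L=charlie R=charlie -> agree -> charlie
i=1: L=foxtrot R=foxtrot -> agree -> foxtrot
i=2: L=delta R=delta -> agree -> delta
i=3: BASE=foxtrot L=echo R=golf all differ -> CONFLICT

Answer: charlie
foxtrot
delta
<<<<<<< LEFT
echo
=======
golf
>>>>>>> RIGHT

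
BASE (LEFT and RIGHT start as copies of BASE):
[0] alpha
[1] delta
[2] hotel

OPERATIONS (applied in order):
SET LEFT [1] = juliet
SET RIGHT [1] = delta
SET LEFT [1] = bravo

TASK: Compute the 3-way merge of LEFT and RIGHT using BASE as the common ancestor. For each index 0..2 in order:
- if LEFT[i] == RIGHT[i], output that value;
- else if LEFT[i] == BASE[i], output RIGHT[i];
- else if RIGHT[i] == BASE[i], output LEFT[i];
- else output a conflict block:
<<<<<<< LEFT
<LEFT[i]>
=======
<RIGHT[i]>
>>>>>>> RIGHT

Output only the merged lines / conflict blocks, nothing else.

Answer: alpha
bravo
hotel

Derivation:
Final LEFT:  [alpha, bravo, hotel]
Final RIGHT: [alpha, delta, hotel]
i=0: L=alpha R=alpha -> agree -> alpha
i=1: L=bravo, R=delta=BASE -> take LEFT -> bravo
i=2: L=hotel R=hotel -> agree -> hotel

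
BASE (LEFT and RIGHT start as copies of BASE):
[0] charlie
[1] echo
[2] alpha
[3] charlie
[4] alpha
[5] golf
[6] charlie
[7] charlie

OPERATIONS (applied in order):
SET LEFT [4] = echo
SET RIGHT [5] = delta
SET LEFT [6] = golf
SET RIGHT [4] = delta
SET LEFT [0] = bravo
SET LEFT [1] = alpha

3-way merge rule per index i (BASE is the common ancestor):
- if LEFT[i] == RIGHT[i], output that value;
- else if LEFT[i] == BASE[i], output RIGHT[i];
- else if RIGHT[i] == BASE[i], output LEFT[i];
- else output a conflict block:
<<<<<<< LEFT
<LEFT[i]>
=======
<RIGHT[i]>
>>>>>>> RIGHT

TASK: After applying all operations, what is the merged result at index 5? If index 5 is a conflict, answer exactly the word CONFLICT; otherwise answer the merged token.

Final LEFT:  [bravo, alpha, alpha, charlie, echo, golf, golf, charlie]
Final RIGHT: [charlie, echo, alpha, charlie, delta, delta, charlie, charlie]
i=0: L=bravo, R=charlie=BASE -> take LEFT -> bravo
i=1: L=alpha, R=echo=BASE -> take LEFT -> alpha
i=2: L=alpha R=alpha -> agree -> alpha
i=3: L=charlie R=charlie -> agree -> charlie
i=4: BASE=alpha L=echo R=delta all differ -> CONFLICT
i=5: L=golf=BASE, R=delta -> take RIGHT -> delta
i=6: L=golf, R=charlie=BASE -> take LEFT -> golf
i=7: L=charlie R=charlie -> agree -> charlie
Index 5 -> delta

Answer: delta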